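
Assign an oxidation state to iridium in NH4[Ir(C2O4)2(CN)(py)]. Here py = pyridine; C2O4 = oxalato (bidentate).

+4

1 ammonium outside the brackets (+1 each) → the complex ion is 1−.
Ligand charges: 1×py neutral; 1×CN = -1; 2×C2O4 = -4; sum -5.
Ir + (-5) = 1− ⇒ Ir is +4.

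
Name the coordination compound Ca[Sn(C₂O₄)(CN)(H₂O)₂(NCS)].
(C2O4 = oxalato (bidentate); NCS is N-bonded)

calcium diaquacyanoisothiocyanatooxalatostannate(II)

The 1 calcium counter-ion carries a total charge of +2, so each complex ion is 2−.
Ligand charges: 1×cyano (-1 each), 1×oxalato (-2 each), 2×aqua (neutral), 1×isothiocyanato (-1 each); total -4. So Sn + (-4) = 2−, giving Sn = +2.
Ligands are named alphabetically: aqua before cyano before isothiocyanato before oxalato.
The complex ion is anionic, so tin takes the -ate form stannate(II).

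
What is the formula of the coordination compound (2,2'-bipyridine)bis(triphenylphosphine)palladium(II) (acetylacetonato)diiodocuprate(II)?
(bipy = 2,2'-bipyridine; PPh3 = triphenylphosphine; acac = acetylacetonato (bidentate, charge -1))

[Pd(bipy)(PPh3)2][Cu(acac)I2]2

Cation [Pd…]: ligand charges 0, Pd(II) ⇒ ion charge 2+.
Anion [Cu…]: ligand charges -3, Cu(II) ⇒ ion charge 1−.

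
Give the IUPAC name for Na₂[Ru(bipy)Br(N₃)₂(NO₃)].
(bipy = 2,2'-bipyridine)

The 2 sodium counter-ions carry a total charge of +2, so each complex ion is 2−.
Ligand charges: 1×2,2'-bipyridine (neutral), 2×azido (-1 each), 1×nitrato (-1 each), 1×bromo (-1 each); total -4. So Ru + (-4) = 2−, giving Ru = +2.
Ligands are named alphabetically: azido before bipyridine before bromo before nitrato.
The complex ion is anionic, so ruthenium takes the -ate form ruthenate(II).

sodium diazido(2,2'-bipyridine)bromonitratoruthenate(II)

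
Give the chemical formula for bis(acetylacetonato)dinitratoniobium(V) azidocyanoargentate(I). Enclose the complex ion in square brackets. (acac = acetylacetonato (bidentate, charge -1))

Cation [Nb…]: ligand charges -4, Nb(V) ⇒ ion charge 1+.
Anion [Ag…]: ligand charges -2, Ag(I) ⇒ ion charge 1−.
One 1+ cation balances one 1− anion.

[Nb(acac)2(NO3)2][Ag(CN)(N3)]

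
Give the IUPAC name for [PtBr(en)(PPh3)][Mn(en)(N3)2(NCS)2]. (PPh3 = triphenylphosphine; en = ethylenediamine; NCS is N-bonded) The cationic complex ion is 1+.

bromo(ethylenediamine)(triphenylphosphine)platinum(II) diazido(ethylenediamine)diisothiocyanatomanganate(III)

The complex cation is given as 1+; its ligand charges sum to -1, so Pt = +2.
A 1:1 salt means the anion carries the equal and opposite charge, 1−.
Anion: ligand charges sum to -4; for the ion to be 1−, Mn = +3.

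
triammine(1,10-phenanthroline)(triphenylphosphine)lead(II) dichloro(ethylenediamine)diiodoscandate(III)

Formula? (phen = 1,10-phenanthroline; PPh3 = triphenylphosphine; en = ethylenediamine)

Cation [Pb…]: ligand charges 0, Pb(II) ⇒ ion charge 2+.
Anion [Sc…]: ligand charges -4, Sc(III) ⇒ ion charge 1−.
One 2+ cation requires 2 of the 1− anion.

[Pb(NH3)3(phen)(PPh3)][ScCl2(en)I2]2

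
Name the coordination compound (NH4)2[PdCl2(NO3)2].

ammonium dichlorodinitratopalladate(II)

The 2 ammonium counter-ions carry a total charge of +2, so each complex ion is 2−.
Ligand charges: 2×chloro (-1 each), 2×nitrato (-1 each); total -4. So Pd + (-4) = 2−, giving Pd = +2.
The complex ion is anionic, so palladium takes the -ate form palladate(II).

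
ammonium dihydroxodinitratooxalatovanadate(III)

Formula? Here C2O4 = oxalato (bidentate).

(NH4)3[V(C2O4)(NO3)2(OH)2]

Ligands: 1 oxalato (C2O4, -2), 2 hydroxo (OH, -1), 2 nitrato (NO3, -1). Ligand charge sum = -6.
With V in oxidation state +3, the complex ion is [V...]^3−.
Charge balance with ammonium (+1) requires 1 complex ion per 3 ammonium.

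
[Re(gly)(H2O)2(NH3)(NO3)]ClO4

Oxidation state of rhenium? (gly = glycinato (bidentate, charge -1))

1 perchlorate outside the brackets (-1 each) → the complex ion is 1+.
Ligand charges: 2×H2O neutral; 1×NO3 = -1; 1×NH3 neutral; 1×gly = -1; sum -2.
Re + (-2) = 1+ ⇒ Re is +3.

+3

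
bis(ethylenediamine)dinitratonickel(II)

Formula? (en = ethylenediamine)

Ligands: 2 ethylenediamine (en, neutral), 2 nitrato (NO3, -1). Ligand charge sum = -2.
With Ni in oxidation state +2, the complex ion is [Ni...].

[Ni(en)2(NO3)2]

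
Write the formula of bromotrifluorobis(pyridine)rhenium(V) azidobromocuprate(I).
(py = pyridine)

Cation [Re…]: ligand charges -4, Re(V) ⇒ ion charge 1+.
Anion [Cu…]: ligand charges -2, Cu(I) ⇒ ion charge 1−.
One 1+ cation balances one 1− anion.

[ReBrF3(py)2][CuBr(N3)]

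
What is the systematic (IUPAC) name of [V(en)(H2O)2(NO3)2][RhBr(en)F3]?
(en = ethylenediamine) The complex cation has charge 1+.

diaqua(ethylenediamine)dinitratovanadium(III) bromo(ethylenediamine)trifluororhodate(III)

The complex cation is given as 1+; its ligand charges sum to -2, so V = +3.
A 1:1 salt means the anion carries the equal and opposite charge, 1−.
Anion: ligand charges sum to -4; for the ion to be 1−, Rh = +3.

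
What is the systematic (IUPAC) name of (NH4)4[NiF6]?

ammonium hexafluoronickelate(II)

The 4 ammonium counter-ions carry a total charge of +4, so each complex ion is 4−.
Ligand charges: 6×fluoro (-1 each); total -6. So Ni + (-6) = 4−, giving Ni = +2.
The complex ion is anionic, so nickel takes the -ate form nickelate(II).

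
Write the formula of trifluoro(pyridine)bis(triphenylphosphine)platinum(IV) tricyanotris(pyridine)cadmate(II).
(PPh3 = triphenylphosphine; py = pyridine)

Cation [Pt…]: ligand charges -3, Pt(IV) ⇒ ion charge 1+.
Anion [Cd…]: ligand charges -3, Cd(II) ⇒ ion charge 1−.
One 1+ cation balances one 1− anion.

[PtF3(PPh3)2(py)][Cd(CN)3(py)3]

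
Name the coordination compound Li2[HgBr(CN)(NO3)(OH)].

lithium bromocyanohydroxonitratomercurate(II)

The 2 lithium counter-ions carry a total charge of +2, so each complex ion is 2−.
Ligand charges: 1×bromo (-1 each), 1×hydroxo (-1 each), 1×nitrato (-1 each), 1×cyano (-1 each); total -4. So Hg + (-4) = 2−, giving Hg = +2.
The complex ion is anionic, so mercury takes the -ate form mercurate(II).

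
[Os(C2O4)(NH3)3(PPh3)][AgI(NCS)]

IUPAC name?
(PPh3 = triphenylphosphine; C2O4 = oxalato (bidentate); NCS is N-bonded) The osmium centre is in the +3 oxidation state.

Os is given as +3; the cation's ligand charges sum to -2, so the complex cation is 1+.
A 1:1 salt means the anion carries the equal and opposite charge, 1−.
Anion: ligand charges sum to -2; for the ion to be 1−, Ag = +1.

triammineoxalato(triphenylphosphine)osmium(III) iodoisothiocyanatoargentate(I)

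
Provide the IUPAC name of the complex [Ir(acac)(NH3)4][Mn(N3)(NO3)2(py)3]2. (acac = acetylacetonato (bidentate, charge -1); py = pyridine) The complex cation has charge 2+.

Both ions are complex: the cation is named first with the plain metal name, the anion second with the -ate form; each ion's ligands are alphabetised independently.
The complex cation is given as 2+; its ligand charges sum to -1, so Ir = +3.
With 2 anions per cation, each anion must be 2/2 = 1−.
Anion: ligand charges sum to -3; for the ion to be 1−, Mn = +2.

(acetylacetonato)tetraammineiridium(III) azidodinitratotris(pyridine)manganate(II)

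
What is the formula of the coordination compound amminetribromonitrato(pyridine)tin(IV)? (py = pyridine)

[SnBr3(NH3)(NO3)(py)]

Ligands: 1 nitrato (NO3, -1), 1 ammine (NH3, neutral), 1 pyridine (py, neutral), 3 bromo (Br, -1). Ligand charge sum = -4.
With Sn in oxidation state +4, the complex ion is [Sn...].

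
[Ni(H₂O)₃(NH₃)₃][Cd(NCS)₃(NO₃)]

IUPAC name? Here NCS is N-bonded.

Both ions are complex: the cation is named first with the plain metal name, the anion second with the -ate form; each ion's ligands are alphabetised independently.
Cadmium is always +2 in its complexes; the anion's ligand charges sum to -4, so the complex anion is 2−.
A 1:1 salt means the cation carries the equal and opposite charge, 2+.
Cation: ligand charges sum to 0; for the ion to be 2+, Ni = +2.

triamminetriaquanickel(II) triisothiocyanatonitratocadmate(II)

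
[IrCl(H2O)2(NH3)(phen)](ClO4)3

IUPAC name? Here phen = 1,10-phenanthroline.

The 3 perchlorate counter-ions carry a total charge of -3, so each complex ion is 3+.
Ligand charges: 1×chloro (-1 each), 1×ammine (neutral), 2×aqua (neutral), 1×1,10-phenanthroline (neutral); total -1. So Ir + (-1) = 3+, giving Ir = +4.
Ligands are named alphabetically: ammine before aqua before chloro before phenanthroline.

amminediaquachloro(1,10-phenanthroline)iridium(IV) perchlorate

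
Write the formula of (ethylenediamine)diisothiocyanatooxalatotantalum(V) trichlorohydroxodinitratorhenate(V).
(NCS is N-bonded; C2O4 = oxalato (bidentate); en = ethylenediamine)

[Ta(C2O4)(en)(NCS)2][ReCl3(NO3)2(OH)]

Cation [Ta…]: ligand charges -4, Ta(V) ⇒ ion charge 1+.
Anion [Re…]: ligand charges -6, Re(V) ⇒ ion charge 1−.
One 1+ cation balances one 1− anion.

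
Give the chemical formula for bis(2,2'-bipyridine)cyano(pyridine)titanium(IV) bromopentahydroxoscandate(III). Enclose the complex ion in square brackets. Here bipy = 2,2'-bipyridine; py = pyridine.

[Ti(bipy)2(CN)(py)][ScBr(OH)5]

Cation [Ti…]: ligand charges -1, Ti(IV) ⇒ ion charge 3+.
Anion [Sc…]: ligand charges -6, Sc(III) ⇒ ion charge 3−.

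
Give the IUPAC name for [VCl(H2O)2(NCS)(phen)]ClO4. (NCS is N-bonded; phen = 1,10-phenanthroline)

The 1 perchlorate counter-ion carries a total charge of -1, so each complex ion is 1+.
Ligand charges: 1×isothiocyanato (-1 each), 1×1,10-phenanthroline (neutral), 1×chloro (-1 each), 2×aqua (neutral); total -2. So V + (-2) = 1+, giving V = +3.
Ligands are named alphabetically: aqua before chloro before isothiocyanato before phenanthroline.

diaquachloroisothiocyanato(1,10-phenanthroline)vanadium(III) perchlorate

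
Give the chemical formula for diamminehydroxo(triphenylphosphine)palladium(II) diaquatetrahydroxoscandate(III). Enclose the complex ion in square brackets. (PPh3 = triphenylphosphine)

[Pd(NH3)2(OH)(PPh3)][Sc(H2O)2(OH)4]

Cation [Pd…]: ligand charges -1, Pd(II) ⇒ ion charge 1+.
Anion [Sc…]: ligand charges -4, Sc(III) ⇒ ion charge 1−.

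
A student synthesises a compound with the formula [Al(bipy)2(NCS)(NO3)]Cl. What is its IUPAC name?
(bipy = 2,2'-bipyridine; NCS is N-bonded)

bis(2,2'-bipyridine)isothiocyanatonitratoaluminium(III) chloride

The 1 chloride counter-ion carries a total charge of -1, so each complex ion is 1+.
Ligand charges: 1×nitrato (-1 each), 2×2,2'-bipyridine (neutral), 1×isothiocyanato (-1 each); total -2. So Al + (-2) = 1+, giving Al = +3.
Ligands are named alphabetically: bipyridine before isothiocyanato before nitrato.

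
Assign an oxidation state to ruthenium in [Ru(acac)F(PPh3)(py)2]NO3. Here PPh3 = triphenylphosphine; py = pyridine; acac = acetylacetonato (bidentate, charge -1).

1 nitrate outside the brackets (-1 each) → the complex ion is 1+.
Ligand charges: 1×PPh3 neutral; 2×py neutral; 1×F = -1; 1×acac = -1; sum -2.
Ru + (-2) = 1+ ⇒ Ru is +3.

+3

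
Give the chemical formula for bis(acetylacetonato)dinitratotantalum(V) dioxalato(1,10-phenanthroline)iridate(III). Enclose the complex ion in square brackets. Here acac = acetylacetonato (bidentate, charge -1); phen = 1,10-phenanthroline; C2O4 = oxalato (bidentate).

[Ta(acac)2(NO3)2][Ir(C2O4)2(phen)]

Cation [Ta…]: ligand charges -4, Ta(V) ⇒ ion charge 1+.
Anion [Ir…]: ligand charges -4, Ir(III) ⇒ ion charge 1−.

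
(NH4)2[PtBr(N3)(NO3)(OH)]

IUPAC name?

ammonium azidobromohydroxonitratoplatinate(II)

The 2 ammonium counter-ions carry a total charge of +2, so each complex ion is 2−.
Ligand charges: 1×hydroxo (-1 each), 1×nitrato (-1 each), 1×bromo (-1 each), 1×azido (-1 each); total -4. So Pt + (-4) = 2−, giving Pt = +2.
Ligands are named alphabetically: azido before bromo before hydroxo before nitrato.
The complex ion is anionic, so platinum takes the -ate form platinate(II).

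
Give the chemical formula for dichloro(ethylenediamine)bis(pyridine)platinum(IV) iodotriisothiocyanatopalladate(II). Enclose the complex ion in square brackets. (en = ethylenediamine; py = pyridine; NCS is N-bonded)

Cation [Pt…]: ligand charges -2, Pt(IV) ⇒ ion charge 2+.
Anion [Pd…]: ligand charges -4, Pd(II) ⇒ ion charge 2−.
One 2+ cation balances one 2− anion.

[PtCl2(en)(py)2][PdI(NCS)3]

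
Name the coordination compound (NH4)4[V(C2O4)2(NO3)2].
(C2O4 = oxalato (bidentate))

The 4 ammonium counter-ions carry a total charge of +4, so each complex ion is 4−.
Ligand charges: 2×nitrato (-1 each), 2×oxalato (-2 each); total -6. So V + (-6) = 4−, giving V = +2.
The complex ion is anionic, so vanadium takes the -ate form vanadate(II).

ammonium dinitratodioxalatovanadate(II)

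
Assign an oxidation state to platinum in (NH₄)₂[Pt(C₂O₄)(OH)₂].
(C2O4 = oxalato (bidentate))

+2

2 ammonium outside the brackets (+1 each) → the complex ion is 2−.
Ligand charges: 1×C2O4 = -2; 2×OH = -2; sum -4.
Pt + (-4) = 2− ⇒ Pt is +2.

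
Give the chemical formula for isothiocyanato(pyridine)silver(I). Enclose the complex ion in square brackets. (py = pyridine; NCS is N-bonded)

Ligands: 1 pyridine (py, neutral), 1 isothiocyanato (NCS, -1). Ligand charge sum = -1.
With Ag in oxidation state +1, the complex ion is [Ag...].

[Ag(NCS)(py)]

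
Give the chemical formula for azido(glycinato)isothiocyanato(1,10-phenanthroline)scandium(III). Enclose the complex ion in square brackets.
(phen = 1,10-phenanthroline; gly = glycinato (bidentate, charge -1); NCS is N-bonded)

[Sc(gly)(N3)(NCS)(phen)]

Ligands: 1 1,10-phenanthroline (phen, neutral), 1 glycinato (gly, -1), 1 isothiocyanato (NCS, -1), 1 azido (N3, -1). Ligand charge sum = -3.
With Sc in oxidation state +3, the complex ion is [Sc...].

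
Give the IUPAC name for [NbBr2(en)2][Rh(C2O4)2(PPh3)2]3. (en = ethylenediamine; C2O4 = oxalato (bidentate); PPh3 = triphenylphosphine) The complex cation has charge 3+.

dibromobis(ethylenediamine)niobium(V) dioxalatobis(triphenylphosphine)rhodate(III)

Both ions are complex: the cation is named first with the plain metal name, the anion second with the -ate form; each ion's ligands are alphabetised independently.
The complex cation is given as 3+; its ligand charges sum to -2, so Nb = +5.
With 3 anions per cation, each anion must be 3/3 = 1−.
Anion: ligand charges sum to -4; for the ion to be 1−, Rh = +3.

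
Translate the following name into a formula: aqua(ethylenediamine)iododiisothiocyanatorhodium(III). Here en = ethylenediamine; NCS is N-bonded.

[Rh(en)(H2O)I(NCS)2]

Ligands: 1 ethylenediamine (en, neutral), 1 aqua (H2O, neutral), 2 isothiocyanato (NCS, -1), 1 iodo (I, -1). Ligand charge sum = -3.
With Rh in oxidation state +3, the complex ion is [Rh...].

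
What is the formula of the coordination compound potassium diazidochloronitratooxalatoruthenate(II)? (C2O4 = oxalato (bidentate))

Ligands: 1 chloro (Cl, -1), 1 oxalato (C2O4, -2), 1 nitrato (NO3, -1), 2 azido (N3, -1). Ligand charge sum = -6.
With Ru in oxidation state +2, the complex ion is [Ru...]^4−.
Charge balance with potassium (+1) requires 1 complex ion per 4 potassium.

K4[Ru(C2O4)Cl(N3)2(NO3)]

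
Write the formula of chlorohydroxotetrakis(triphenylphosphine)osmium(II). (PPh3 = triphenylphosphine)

[OsCl(OH)(PPh3)4]

Ligands: 1 hydroxo (OH, -1), 4 triphenylphosphine (PPh3, neutral), 1 chloro (Cl, -1). Ligand charge sum = -2.
With Os in oxidation state +2, the complex ion is [Os...].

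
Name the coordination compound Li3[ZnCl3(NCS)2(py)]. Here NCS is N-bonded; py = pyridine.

The 3 lithium counter-ions carry a total charge of +3, so each complex ion is 3−.
Ligand charges: 3×chloro (-1 each), 2×isothiocyanato (-1 each), 1×pyridine (neutral); total -5. So Zn + (-5) = 3−, giving Zn = +2.
The complex ion is anionic, so zinc takes the -ate form zincate(II).

lithium trichlorodiisothiocyanato(pyridine)zincate(II)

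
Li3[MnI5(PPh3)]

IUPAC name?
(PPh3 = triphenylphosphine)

The 3 lithium counter-ions carry a total charge of +3, so each complex ion is 3−.
Ligand charges: 5×iodo (-1 each), 1×triphenylphosphine (neutral); total -5. So Mn + (-5) = 3−, giving Mn = +2.
The complex ion is anionic, so manganese takes the -ate form manganate(II).

lithium pentaiodo(triphenylphosphine)manganate(II)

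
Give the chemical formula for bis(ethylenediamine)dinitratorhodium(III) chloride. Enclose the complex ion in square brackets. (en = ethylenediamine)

Ligands: 2 nitrato (NO3, -1), 2 ethylenediamine (en, neutral). Ligand charge sum = -2.
Charge balance with chloride (-1) requires 1 complex ion per 1 chloride.

[Rh(en)2(NO3)2]Cl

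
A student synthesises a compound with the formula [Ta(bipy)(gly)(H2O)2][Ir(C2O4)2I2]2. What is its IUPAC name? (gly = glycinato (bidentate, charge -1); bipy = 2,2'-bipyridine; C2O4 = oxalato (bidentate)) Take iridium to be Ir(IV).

diaqua(2,2'-bipyridine)(glycinato)tantalum(V) diiododioxalatoiridate(IV)

Ir is given as +4; the anion's ligand charges sum to -6, so the complex anion is 2−.
With 2 anions per cation, the cation must be 2×2 = 4+.
Cation: ligand charges sum to -1; for the ion to be 4+, Ta = +5.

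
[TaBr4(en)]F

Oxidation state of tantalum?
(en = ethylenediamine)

+5

1 fluoride outside the brackets (-1 each) → the complex ion is 1+.
Ligand charges: 4×Br = -4; 1×en neutral; sum -4.
Ta + (-4) = 1+ ⇒ Ta is +5.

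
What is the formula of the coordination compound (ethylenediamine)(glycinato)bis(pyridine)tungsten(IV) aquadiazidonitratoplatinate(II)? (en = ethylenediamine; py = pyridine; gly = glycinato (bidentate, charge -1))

Cation [W…]: ligand charges -1, W(IV) ⇒ ion charge 3+.
Anion [Pt…]: ligand charges -3, Pt(II) ⇒ ion charge 1−.

[W(en)(gly)(py)2][Pt(H2O)(N3)2(NO3)]3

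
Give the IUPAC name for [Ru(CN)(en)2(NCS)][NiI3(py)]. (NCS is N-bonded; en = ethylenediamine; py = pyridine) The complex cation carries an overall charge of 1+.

cyanobis(ethylenediamine)isothiocyanatoruthenium(III) triiodo(pyridine)nickelate(II)

The complex cation is given as 1+; its ligand charges sum to -2, so Ru = +3.
A 1:1 salt means the anion carries the equal and opposite charge, 1−.
Anion: ligand charges sum to -3; for the ion to be 1−, Ni = +2.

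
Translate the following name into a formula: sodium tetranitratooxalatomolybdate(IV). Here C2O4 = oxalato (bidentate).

Ligands: 4 nitrato (NO3, -1), 1 oxalato (C2O4, -2). Ligand charge sum = -6.
Charge balance with sodium (+1) requires 1 complex ion per 2 sodium.

Na2[Mo(C2O4)(NO3)4]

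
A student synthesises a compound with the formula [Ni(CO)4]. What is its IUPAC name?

tetracarbonylnickel(0)

There is no counter-ion, so the complex is neutral overall.
Ligand charges: 4×carbonyl (neutral); total 0. So Ni + (0) = 0, giving Ni = 0.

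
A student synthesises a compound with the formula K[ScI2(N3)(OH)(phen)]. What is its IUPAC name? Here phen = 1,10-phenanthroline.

potassium azidohydroxodiiodo(1,10-phenanthroline)scandate(III)

The 1 potassium counter-ion carries a total charge of +1, so each complex ion is 1−.
Ligand charges: 1×azido (-1 each), 2×iodo (-1 each), 1×hydroxo (-1 each), 1×1,10-phenanthroline (neutral); total -4. So Sc + (-4) = 1−, giving Sc = +3.
Ligands are named alphabetically: azido before hydroxo before iodo before phenanthroline.
The complex ion is anionic, so scandium takes the -ate form scandate(III).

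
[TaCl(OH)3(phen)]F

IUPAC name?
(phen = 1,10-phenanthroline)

The 1 fluoride counter-ion carries a total charge of -1, so each complex ion is 1+.
Ligand charges: 3×hydroxo (-1 each), 1×chloro (-1 each), 1×1,10-phenanthroline (neutral); total -4. So Ta + (-4) = 1+, giving Ta = +5.
Ligands are named alphabetically: chloro before hydroxo before phenanthroline.

chlorotrihydroxo(1,10-phenanthroline)tantalum(V) fluoride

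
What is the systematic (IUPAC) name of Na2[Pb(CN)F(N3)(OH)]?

The 2 sodium counter-ions carry a total charge of +2, so each complex ion is 2−.
Ligand charges: 1×fluoro (-1 each), 1×cyano (-1 each), 1×azido (-1 each), 1×hydroxo (-1 each); total -4. So Pb + (-4) = 2−, giving Pb = +2.
Ligands are named alphabetically: azido before cyano before fluoro before hydroxo.
The complex ion is anionic, so lead takes the -ate form plumbate(II).

sodium azidocyanofluorohydroxoplumbate(II)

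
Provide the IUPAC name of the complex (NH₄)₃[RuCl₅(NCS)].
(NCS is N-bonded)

ammonium pentachloroisothiocyanatoruthenate(III)

The 3 ammonium counter-ions carry a total charge of +3, so each complex ion is 3−.
Ligand charges: 1×isothiocyanato (-1 each), 5×chloro (-1 each); total -6. So Ru + (-6) = 3−, giving Ru = +3.
The complex ion is anionic, so ruthenium takes the -ate form ruthenate(III).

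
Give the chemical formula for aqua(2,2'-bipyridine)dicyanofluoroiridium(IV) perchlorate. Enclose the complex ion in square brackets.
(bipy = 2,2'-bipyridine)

[Ir(bipy)(CN)2F(H2O)]ClO4

Ligands: 1 fluoro (F, -1), 2 cyano (CN, -1), 1 2,2'-bipyridine (bipy, neutral), 1 aqua (H2O, neutral). Ligand charge sum = -3.
Charge balance with perchlorate (-1) requires 1 complex ion per 1 perchlorate.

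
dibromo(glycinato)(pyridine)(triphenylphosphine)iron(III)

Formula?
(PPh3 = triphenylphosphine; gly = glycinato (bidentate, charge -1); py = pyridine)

Ligands: 1 triphenylphosphine (PPh3, neutral), 1 glycinato (gly, -1), 1 pyridine (py, neutral), 2 bromo (Br, -1). Ligand charge sum = -3.
With Fe in oxidation state +3, the complex ion is [Fe...].

[FeBr2(gly)(PPh3)(py)]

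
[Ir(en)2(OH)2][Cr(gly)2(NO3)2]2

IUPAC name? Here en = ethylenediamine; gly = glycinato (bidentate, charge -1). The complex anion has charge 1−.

bis(ethylenediamine)dihydroxoiridium(IV) bis(glycinato)dinitratochromate(III)

The complex anion is given as 1−; its ligand charges sum to -4, so Cr = +3.
With 2 anions per cation, the cation must be 2×1 = 2+.
Cation: ligand charges sum to -2; for the ion to be 2+, Ir = +4.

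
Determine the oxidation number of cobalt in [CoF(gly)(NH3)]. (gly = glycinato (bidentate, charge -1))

+2

No counter-ion: the bracketed complex is neutral.
Ligand charges: 1×F = -1; 1×NH3 neutral; 1×gly = -1; sum -2.
Co + (-2) = 0 ⇒ Co is +2.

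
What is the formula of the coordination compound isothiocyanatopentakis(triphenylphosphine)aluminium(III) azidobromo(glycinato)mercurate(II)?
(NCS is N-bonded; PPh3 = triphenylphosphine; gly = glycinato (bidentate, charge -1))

Cation [Al…]: ligand charges -1, Al(III) ⇒ ion charge 2+.
Anion [Hg…]: ligand charges -3, Hg(II) ⇒ ion charge 1−.
One 2+ cation requires 2 of the 1− anion.

[Al(NCS)(PPh3)5][HgBr(gly)(N3)]2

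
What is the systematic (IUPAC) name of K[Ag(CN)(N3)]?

The 1 potassium counter-ion carries a total charge of +1, so each complex ion is 1−.
Ligand charges: 1×cyano (-1 each), 1×azido (-1 each); total -2. So Ag + (-2) = 1−, giving Ag = +1.
Ligands are named alphabetically: azido before cyano.
The complex ion is anionic, so silver takes the -ate form argentate(I).

potassium azidocyanoargentate(I)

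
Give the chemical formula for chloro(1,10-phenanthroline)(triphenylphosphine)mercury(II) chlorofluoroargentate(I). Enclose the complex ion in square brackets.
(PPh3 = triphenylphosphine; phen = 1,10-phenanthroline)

Cation [Hg…]: ligand charges -1, Hg(II) ⇒ ion charge 1+.
Anion [Ag…]: ligand charges -2, Ag(I) ⇒ ion charge 1−.
One 1+ cation balances one 1− anion.

[HgCl(phen)(PPh3)][AgClF]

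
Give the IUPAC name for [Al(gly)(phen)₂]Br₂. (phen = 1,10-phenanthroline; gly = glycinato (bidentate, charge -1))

The 2 bromide counter-ions carry a total charge of -2, so each complex ion is 2+.
Ligand charges: 2×1,10-phenanthroline (neutral), 1×glycinato (-1 each); total -1. So Al + (-1) = 2+, giving Al = +3.
Ligands are named alphabetically: glycinato before phenanthroline.

(glycinato)bis(1,10-phenanthroline)aluminium(III) bromide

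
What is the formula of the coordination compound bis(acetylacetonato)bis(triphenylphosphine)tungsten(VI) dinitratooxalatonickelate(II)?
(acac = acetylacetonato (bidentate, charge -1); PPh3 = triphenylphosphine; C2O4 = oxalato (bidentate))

Cation [W…]: ligand charges -2, W(VI) ⇒ ion charge 4+.
Anion [Ni…]: ligand charges -4, Ni(II) ⇒ ion charge 2−.
One 4+ cation requires 2 of the 2− anion.

[W(acac)2(PPh3)2][Ni(C2O4)(NO3)2]2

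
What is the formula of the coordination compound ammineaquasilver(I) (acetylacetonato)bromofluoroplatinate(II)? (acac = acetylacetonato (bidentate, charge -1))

[Ag(H2O)(NH3)][Pt(acac)BrF]

Cation [Ag…]: ligand charges 0, Ag(I) ⇒ ion charge 1+.
Anion [Pt…]: ligand charges -3, Pt(II) ⇒ ion charge 1−.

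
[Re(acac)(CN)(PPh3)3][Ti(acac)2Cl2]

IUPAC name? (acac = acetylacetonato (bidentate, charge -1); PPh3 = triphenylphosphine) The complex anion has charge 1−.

Both ions are complex: the cation is named first with the plain metal name, the anion second with the -ate form; each ion's ligands are alphabetised independently.
The complex anion is given as 1−; its ligand charges sum to -4, so Ti = +3.
A 1:1 salt means the cation carries the equal and opposite charge, 1+.
Cation: ligand charges sum to -2; for the ion to be 1+, Re = +3.

(acetylacetonato)cyanotris(triphenylphosphine)rhenium(III) bis(acetylacetonato)dichlorotitanate(III)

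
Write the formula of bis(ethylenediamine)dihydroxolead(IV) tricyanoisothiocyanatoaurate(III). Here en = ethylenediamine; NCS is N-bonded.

[Pb(en)2(OH)2][Au(CN)3(NCS)]2

Cation [Pb…]: ligand charges -2, Pb(IV) ⇒ ion charge 2+.
Anion [Au…]: ligand charges -4, Au(III) ⇒ ion charge 1−.
One 2+ cation requires 2 of the 1− anion.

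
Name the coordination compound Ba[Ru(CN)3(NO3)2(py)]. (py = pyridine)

The 1 barium counter-ion carries a total charge of +2, so each complex ion is 2−.
Ligand charges: 2×nitrato (-1 each), 1×pyridine (neutral), 3×cyano (-1 each); total -5. So Ru + (-5) = 2−, giving Ru = +3.
The complex ion is anionic, so ruthenium takes the -ate form ruthenate(III).

barium tricyanodinitrato(pyridine)ruthenate(III)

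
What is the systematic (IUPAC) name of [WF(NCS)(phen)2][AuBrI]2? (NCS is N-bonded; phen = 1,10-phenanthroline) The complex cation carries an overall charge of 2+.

Both ions are complex: the cation is named first with the plain metal name, the anion second with the -ate form; each ion's ligands are alphabetised independently.
The complex cation is given as 2+; its ligand charges sum to -2, so W = +4.
With 2 anions per cation, each anion must be 2/2 = 1−.
Anion: ligand charges sum to -2; for the ion to be 1−, Au = +1.

fluoroisothiocyanatobis(1,10-phenanthroline)tungsten(IV) bromoiodoaurate(I)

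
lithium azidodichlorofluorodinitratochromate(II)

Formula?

Li4[CrCl2F(N3)(NO3)2]

Ligands: 1 fluoro (F, -1), 2 nitrato (NO3, -1), 2 chloro (Cl, -1), 1 azido (N3, -1). Ligand charge sum = -6.
Charge balance with lithium (+1) requires 1 complex ion per 4 lithium.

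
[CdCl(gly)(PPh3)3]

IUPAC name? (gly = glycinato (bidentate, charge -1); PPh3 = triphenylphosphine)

There is no counter-ion, so the complex is neutral overall.
Ligand charges: 1×glycinato (-1 each), 3×triphenylphosphine (neutral), 1×chloro (-1 each); total -2. So Cd + (-2) = 0, giving Cd = +2.
Ligands are named alphabetically: chloro before glycinato before triphenylphosphine.

chloro(glycinato)tris(triphenylphosphine)cadmium(II)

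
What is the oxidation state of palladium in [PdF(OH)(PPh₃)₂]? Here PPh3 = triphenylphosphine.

+2

No counter-ion: the bracketed complex is neutral.
Ligand charges: 1×F = -1; 2×PPh3 neutral; 1×OH = -1; sum -2.
Pd + (-2) = 0 ⇒ Pd is +2.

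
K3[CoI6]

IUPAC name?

potassium hexaiodocobaltate(III)

The 3 potassium counter-ions carry a total charge of +3, so each complex ion is 3−.
Ligand charges: 6×iodo (-1 each); total -6. So Co + (-6) = 3−, giving Co = +3.
The complex ion is anionic, so cobalt takes the -ate form cobaltate(III).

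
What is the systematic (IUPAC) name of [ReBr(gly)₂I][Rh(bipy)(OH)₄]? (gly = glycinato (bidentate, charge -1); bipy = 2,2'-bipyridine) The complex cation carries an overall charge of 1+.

bromobis(glycinato)iodorhenium(V) (2,2'-bipyridine)tetrahydroxorhodate(III)

Both ions are complex: the cation is named first with the plain metal name, the anion second with the -ate form; each ion's ligands are alphabetised independently.
The complex cation is given as 1+; its ligand charges sum to -4, so Re = +5.
A 1:1 salt means the anion carries the equal and opposite charge, 1−.
Anion: ligand charges sum to -4; for the ion to be 1−, Rh = +3.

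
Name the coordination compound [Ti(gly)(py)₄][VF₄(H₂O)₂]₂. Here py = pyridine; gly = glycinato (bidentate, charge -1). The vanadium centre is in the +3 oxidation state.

(glycinato)tetrakis(pyridine)titanium(III) diaquatetrafluorovanadate(III)

Both ions are complex: the cation is named first with the plain metal name, the anion second with the -ate form; each ion's ligands are alphabetised independently.
V is given as +3; the anion's ligand charges sum to -4, so the complex anion is 1−.
With 2 anions per cation, the cation must be 2×1 = 2+.
Cation: ligand charges sum to -1; for the ion to be 2+, Ti = +3.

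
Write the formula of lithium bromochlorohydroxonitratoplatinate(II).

Li2[PtBrCl(NO3)(OH)]

Ligands: 1 nitrato (NO3, -1), 1 hydroxo (OH, -1), 1 chloro (Cl, -1), 1 bromo (Br, -1). Ligand charge sum = -4.
Charge balance with lithium (+1) requires 1 complex ion per 2 lithium.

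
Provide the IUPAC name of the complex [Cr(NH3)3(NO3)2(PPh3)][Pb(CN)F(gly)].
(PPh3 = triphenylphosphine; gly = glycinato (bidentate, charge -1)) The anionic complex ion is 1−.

Both ions are complex: the cation is named first with the plain metal name, the anion second with the -ate form; each ion's ligands are alphabetised independently.
The complex anion is given as 1−; its ligand charges sum to -3, so Pb = +2.
A 1:1 salt means the cation carries the equal and opposite charge, 1+.
Cation: ligand charges sum to -2; for the ion to be 1+, Cr = +3.

triamminedinitrato(triphenylphosphine)chromium(III) cyanofluoro(glycinato)plumbate(II)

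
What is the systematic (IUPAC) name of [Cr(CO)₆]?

There is no counter-ion, so the complex is neutral overall.
Ligand charges: 6×carbonyl (neutral); total 0. So Cr + (0) = 0, giving Cr = 0.

hexacarbonylchromium(0)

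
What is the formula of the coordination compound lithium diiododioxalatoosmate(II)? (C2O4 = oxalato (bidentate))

Li4[Os(C2O4)2I2]

Ligands: 2 iodo (I, -1), 2 oxalato (C2O4, -2). Ligand charge sum = -6.
Charge balance with lithium (+1) requires 1 complex ion per 4 lithium.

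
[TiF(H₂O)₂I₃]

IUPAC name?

There is no counter-ion, so the complex is neutral overall.
Ligand charges: 1×fluoro (-1 each), 3×iodo (-1 each), 2×aqua (neutral); total -4. So Ti + (-4) = 0, giving Ti = +4.
Ligands are named alphabetically: aqua before fluoro before iodo.

diaquafluorotriiodotitanium(IV)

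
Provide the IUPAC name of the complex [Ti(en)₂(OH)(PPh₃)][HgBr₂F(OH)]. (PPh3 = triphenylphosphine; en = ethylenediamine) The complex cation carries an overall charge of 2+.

Both ions are complex: the cation is named first with the plain metal name, the anion second with the -ate form; each ion's ligands are alphabetised independently.
The complex cation is given as 2+; its ligand charges sum to -1, so Ti = +3.
A 1:1 salt means the anion carries the equal and opposite charge, 2−.
Anion: ligand charges sum to -4; for the ion to be 2−, Hg = +2.

bis(ethylenediamine)hydroxo(triphenylphosphine)titanium(III) dibromofluorohydroxomercurate(II)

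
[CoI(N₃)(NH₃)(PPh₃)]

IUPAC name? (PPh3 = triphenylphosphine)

ammineazidoiodo(triphenylphosphine)cobalt(II)

There is no counter-ion, so the complex is neutral overall.
Ligand charges: 1×azido (-1 each), 1×triphenylphosphine (neutral), 1×ammine (neutral), 1×iodo (-1 each); total -2. So Co + (-2) = 0, giving Co = +2.
Ligands are named alphabetically: ammine before azido before iodo before triphenylphosphine.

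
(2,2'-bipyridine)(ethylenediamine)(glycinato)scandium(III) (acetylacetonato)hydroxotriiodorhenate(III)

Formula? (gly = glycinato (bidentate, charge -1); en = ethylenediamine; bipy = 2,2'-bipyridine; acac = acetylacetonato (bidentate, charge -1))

Cation [Sc…]: ligand charges -1, Sc(III) ⇒ ion charge 2+.
Anion [Re…]: ligand charges -5, Re(III) ⇒ ion charge 2−.
One 2+ cation balances one 2− anion.

[Sc(bipy)(en)(gly)][Re(acac)I3(OH)]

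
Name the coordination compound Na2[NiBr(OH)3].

sodium bromotrihydroxonickelate(II)

The 2 sodium counter-ions carry a total charge of +2, so each complex ion is 2−.
Ligand charges: 3×hydroxo (-1 each), 1×bromo (-1 each); total -4. So Ni + (-4) = 2−, giving Ni = +2.
Ligands are named alphabetically: bromo before hydroxo.
The complex ion is anionic, so nickel takes the -ate form nickelate(II).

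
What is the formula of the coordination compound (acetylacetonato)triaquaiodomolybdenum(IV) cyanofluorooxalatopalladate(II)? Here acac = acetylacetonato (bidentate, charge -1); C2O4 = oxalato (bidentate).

Cation [Mo…]: ligand charges -2, Mo(IV) ⇒ ion charge 2+.
Anion [Pd…]: ligand charges -4, Pd(II) ⇒ ion charge 2−.

[Mo(acac)(H2O)3I][Pd(C2O4)(CN)F]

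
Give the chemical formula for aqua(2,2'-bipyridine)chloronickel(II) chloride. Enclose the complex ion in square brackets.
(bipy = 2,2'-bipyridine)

[Ni(bipy)Cl(H2O)]Cl

Ligands: 1 chloro (Cl, -1), 1 2,2'-bipyridine (bipy, neutral), 1 aqua (H2O, neutral). Ligand charge sum = -1.
With Ni in oxidation state +2, the complex ion is [Ni...]^1+.
Charge balance with chloride (-1) requires 1 complex ion per 1 chloride.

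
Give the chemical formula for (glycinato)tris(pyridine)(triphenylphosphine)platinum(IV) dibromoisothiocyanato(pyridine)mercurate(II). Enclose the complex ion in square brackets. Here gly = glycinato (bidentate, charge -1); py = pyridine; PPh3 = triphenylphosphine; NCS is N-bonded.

[Pt(gly)(PPh3)(py)3][HgBr2(NCS)(py)]3

Cation [Pt…]: ligand charges -1, Pt(IV) ⇒ ion charge 3+.
Anion [Hg…]: ligand charges -3, Hg(II) ⇒ ion charge 1−.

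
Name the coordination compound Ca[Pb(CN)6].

calcium hexacyanoplumbate(IV)

The 1 calcium counter-ion carries a total charge of +2, so each complex ion is 2−.
Ligand charges: 6×cyano (-1 each); total -6. So Pb + (-6) = 2−, giving Pb = +4.
The complex ion is anionic, so lead takes the -ate form plumbate(IV).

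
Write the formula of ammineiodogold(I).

[AuI(NH3)]

Ligands: 1 iodo (I, -1), 1 ammine (NH3, neutral). Ligand charge sum = -1.
With Au in oxidation state +1, the complex ion is [Au...].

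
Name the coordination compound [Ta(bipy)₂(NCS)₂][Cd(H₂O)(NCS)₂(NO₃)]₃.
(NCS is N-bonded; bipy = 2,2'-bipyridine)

bis(2,2'-bipyridine)diisothiocyanatotantalum(V) aquadiisothiocyanatonitratocadmate(II)

Both ions are complex: the cation is named first with the plain metal name, the anion second with the -ate form; each ion's ligands are alphabetised independently.
Cadmium is always +2 in its complexes; the anion's ligand charges sum to -3, so the complex anion is 1−.
With 3 anions per cation, the cation must be 3×1 = 3+.
Cation: ligand charges sum to -2; for the ion to be 3+, Ta = +5.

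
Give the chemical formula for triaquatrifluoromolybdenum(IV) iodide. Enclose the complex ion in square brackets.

Ligands: 3 aqua (H2O, neutral), 3 fluoro (F, -1). Ligand charge sum = -3.
With Mo in oxidation state +4, the complex ion is [Mo...]^1+.
Charge balance with iodide (-1) requires 1 complex ion per 1 iodide.

[MoF3(H2O)3]I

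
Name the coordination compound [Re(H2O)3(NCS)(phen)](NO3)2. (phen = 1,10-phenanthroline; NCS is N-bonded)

The 2 nitrate counter-ions carry a total charge of -2, so each complex ion is 2+.
Ligand charges: 1×1,10-phenanthroline (neutral), 3×aqua (neutral), 1×isothiocyanato (-1 each); total -1. So Re + (-1) = 2+, giving Re = +3.
Ligands are named alphabetically: aqua before isothiocyanato before phenanthroline.

triaquaisothiocyanato(1,10-phenanthroline)rhenium(III) nitrate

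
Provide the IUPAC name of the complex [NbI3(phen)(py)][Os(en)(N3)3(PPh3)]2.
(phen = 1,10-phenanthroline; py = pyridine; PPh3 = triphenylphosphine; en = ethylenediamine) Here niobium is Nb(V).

triiodo(1,10-phenanthroline)(pyridine)niobium(V) triazido(ethylenediamine)(triphenylphosphine)osmate(II)

Nb is given as +5; the cation's ligand charges sum to -3, so the complex cation is 2+.
With 2 anions per cation, each anion must be 2/2 = 1−.
Anion: ligand charges sum to -3; for the ion to be 1−, Os = +2.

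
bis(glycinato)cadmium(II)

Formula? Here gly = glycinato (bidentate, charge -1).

Ligands: 2 glycinato (gly, -1). Ligand charge sum = -2.
With Cd in oxidation state +2, the complex ion is [Cd...].

[Cd(gly)2]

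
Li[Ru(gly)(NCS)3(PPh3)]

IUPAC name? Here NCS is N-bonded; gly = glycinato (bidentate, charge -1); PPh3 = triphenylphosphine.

The 1 lithium counter-ion carries a total charge of +1, so each complex ion is 1−.
Ligand charges: 3×isothiocyanato (-1 each), 1×glycinato (-1 each), 1×triphenylphosphine (neutral); total -4. So Ru + (-4) = 1−, giving Ru = +3.
The complex ion is anionic, so ruthenium takes the -ate form ruthenate(III).

lithium (glycinato)triisothiocyanato(triphenylphosphine)ruthenate(III)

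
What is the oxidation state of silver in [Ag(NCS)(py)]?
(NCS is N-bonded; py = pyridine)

+1

No counter-ion: the bracketed complex is neutral.
Ligand charges: 1×NCS = -1; 1×py neutral; sum -1.
Ag + (-1) = 0 ⇒ Ag is +1.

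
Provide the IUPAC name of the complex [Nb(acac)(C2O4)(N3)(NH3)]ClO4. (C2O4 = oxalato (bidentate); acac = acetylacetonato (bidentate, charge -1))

(acetylacetonato)ammineazidooxalatoniobium(V) perchlorate

The 1 perchlorate counter-ion carries a total charge of -1, so each complex ion is 1+.
Ligand charges: 1×oxalato (-2 each), 1×acetylacetonato (-1 each), 1×azido (-1 each), 1×ammine (neutral); total -4. So Nb + (-4) = 1+, giving Nb = +5.
Ligands are named alphabetically: acetylacetonato before ammine before azido before oxalato.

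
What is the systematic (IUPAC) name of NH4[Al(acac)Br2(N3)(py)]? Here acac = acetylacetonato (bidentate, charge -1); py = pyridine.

The 1 ammonium counter-ion carries a total charge of +1, so each complex ion is 1−.
Ligand charges: 2×bromo (-1 each), 1×acetylacetonato (-1 each), 1×pyridine (neutral), 1×azido (-1 each); total -4. So Al + (-4) = 1−, giving Al = +3.
The complex ion is anionic, so aluminium takes the -ate form aluminate(III).

ammonium (acetylacetonato)azidodibromo(pyridine)aluminate(III)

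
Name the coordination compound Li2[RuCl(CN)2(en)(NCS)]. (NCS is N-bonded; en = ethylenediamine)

The 2 lithium counter-ions carry a total charge of +2, so each complex ion is 2−.
Ligand charges: 1×isothiocyanato (-1 each), 1×ethylenediamine (neutral), 1×chloro (-1 each), 2×cyano (-1 each); total -4. So Ru + (-4) = 2−, giving Ru = +2.
The complex ion is anionic, so ruthenium takes the -ate form ruthenate(II).

lithium chlorodicyano(ethylenediamine)isothiocyanatoruthenate(II)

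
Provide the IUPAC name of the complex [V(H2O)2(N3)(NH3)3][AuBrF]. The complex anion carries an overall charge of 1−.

triamminediaquaazidovanadium(II) bromofluoroaurate(I)

Both ions are complex: the cation is named first with the plain metal name, the anion second with the -ate form; each ion's ligands are alphabetised independently.
The complex anion is given as 1−; its ligand charges sum to -2, so Au = +1.
A 1:1 salt means the cation carries the equal and opposite charge, 1+.
Cation: ligand charges sum to -1; for the ion to be 1+, V = +2.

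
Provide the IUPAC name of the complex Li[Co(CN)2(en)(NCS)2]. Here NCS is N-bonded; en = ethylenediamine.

lithium dicyano(ethylenediamine)diisothiocyanatocobaltate(III)

The 1 lithium counter-ion carries a total charge of +1, so each complex ion is 1−.
Ligand charges: 2×cyano (-1 each), 2×isothiocyanato (-1 each), 1×ethylenediamine (neutral); total -4. So Co + (-4) = 1−, giving Co = +3.
The complex ion is anionic, so cobalt takes the -ate form cobaltate(III).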